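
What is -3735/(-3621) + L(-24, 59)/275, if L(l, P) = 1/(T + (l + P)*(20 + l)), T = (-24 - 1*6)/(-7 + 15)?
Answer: 196860797/190856875 ≈ 1.0315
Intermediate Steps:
T = -15/4 (T = (-24 - 6)/8 = -30*1/8 = -15/4 ≈ -3.7500)
L(l, P) = 1/(-15/4 + (20 + l)*(P + l)) (L(l, P) = 1/(-15/4 + (l + P)*(20 + l)) = 1/(-15/4 + (P + l)*(20 + l)) = 1/(-15/4 + (20 + l)*(P + l)))
-3735/(-3621) + L(-24, 59)/275 = -3735/(-3621) + (4/(-15 + 4*(-24)**2 + 80*59 + 80*(-24) + 4*59*(-24)))/275 = -3735*(-1/3621) + (4/(-15 + 4*576 + 4720 - 1920 - 5664))*(1/275) = 1245/1207 + (4/(-15 + 2304 + 4720 - 1920 - 5664))*(1/275) = 1245/1207 + (4/(-575))*(1/275) = 1245/1207 + (4*(-1/575))*(1/275) = 1245/1207 - 4/575*1/275 = 1245/1207 - 4/158125 = 196860797/190856875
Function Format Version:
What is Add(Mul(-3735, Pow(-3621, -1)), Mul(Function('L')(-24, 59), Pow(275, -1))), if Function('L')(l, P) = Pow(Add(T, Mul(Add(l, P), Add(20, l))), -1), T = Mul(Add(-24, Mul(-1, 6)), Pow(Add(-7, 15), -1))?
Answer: Rational(196860797, 190856875) ≈ 1.0315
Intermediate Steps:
T = Rational(-15, 4) (T = Mul(Add(-24, -6), Pow(8, -1)) = Mul(-30, Rational(1, 8)) = Rational(-15, 4) ≈ -3.7500)
Function('L')(l, P) = Pow(Add(Rational(-15, 4), Mul(Add(20, l), Add(P, l))), -1) (Function('L')(l, P) = Pow(Add(Rational(-15, 4), Mul(Add(l, P), Add(20, l))), -1) = Pow(Add(Rational(-15, 4), Mul(Add(P, l), Add(20, l))), -1) = Pow(Add(Rational(-15, 4), Mul(Add(20, l), Add(P, l))), -1))
Add(Mul(-3735, Pow(-3621, -1)), Mul(Function('L')(-24, 59), Pow(275, -1))) = Add(Mul(-3735, Pow(-3621, -1)), Mul(Mul(4, Pow(Add(-15, Mul(4, Pow(-24, 2)), Mul(80, 59), Mul(80, -24), Mul(4, 59, -24)), -1)), Pow(275, -1))) = Add(Mul(-3735, Rational(-1, 3621)), Mul(Mul(4, Pow(Add(-15, Mul(4, 576), 4720, -1920, -5664), -1)), Rational(1, 275))) = Add(Rational(1245, 1207), Mul(Mul(4, Pow(Add(-15, 2304, 4720, -1920, -5664), -1)), Rational(1, 275))) = Add(Rational(1245, 1207), Mul(Mul(4, Pow(-575, -1)), Rational(1, 275))) = Add(Rational(1245, 1207), Mul(Mul(4, Rational(-1, 575)), Rational(1, 275))) = Add(Rational(1245, 1207), Mul(Rational(-4, 575), Rational(1, 275))) = Add(Rational(1245, 1207), Rational(-4, 158125)) = Rational(196860797, 190856875)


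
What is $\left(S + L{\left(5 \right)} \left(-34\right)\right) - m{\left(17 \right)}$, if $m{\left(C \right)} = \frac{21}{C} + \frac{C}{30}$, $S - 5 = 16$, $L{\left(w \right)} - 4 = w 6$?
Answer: $- \frac{579769}{510} \approx -1136.8$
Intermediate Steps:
$L{\left(w \right)} = 4 + 6 w$ ($L{\left(w \right)} = 4 + w 6 = 4 + 6 w$)
$S = 21$ ($S = 5 + 16 = 21$)
$m{\left(C \right)} = \frac{21}{C} + \frac{C}{30}$ ($m{\left(C \right)} = \frac{21}{C} + C \frac{1}{30} = \frac{21}{C} + \frac{C}{30}$)
$\left(S + L{\left(5 \right)} \left(-34\right)\right) - m{\left(17 \right)} = \left(21 + \left(4 + 6 \cdot 5\right) \left(-34\right)\right) - \left(\frac{21}{17} + \frac{1}{30} \cdot 17\right) = \left(21 + \left(4 + 30\right) \left(-34\right)\right) - \left(21 \cdot \frac{1}{17} + \frac{17}{30}\right) = \left(21 + 34 \left(-34\right)\right) - \left(\frac{21}{17} + \frac{17}{30}\right) = \left(21 - 1156\right) - \frac{919}{510} = -1135 - \frac{919}{510} = - \frac{579769}{510}$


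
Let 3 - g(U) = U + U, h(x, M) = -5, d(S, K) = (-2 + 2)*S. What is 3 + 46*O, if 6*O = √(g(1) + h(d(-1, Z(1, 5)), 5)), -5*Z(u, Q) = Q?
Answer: 3 + 46*I/3 ≈ 3.0 + 15.333*I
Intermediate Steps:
Z(u, Q) = -Q/5
d(S, K) = 0 (d(S, K) = 0*S = 0)
g(U) = 3 - 2*U (g(U) = 3 - (U + U) = 3 - 2*U)
O = I/3 (O = √((3 - 2*1) - 5)/6 = √((3 - 2) - 5)/6 = √(1 - 5)/6 = √(-4)/6 = (2*I)/6 = I/3 ≈ 0.33333*I)
3 + 46*O = 3 + 46*(I/3) = 3 + 46*I/3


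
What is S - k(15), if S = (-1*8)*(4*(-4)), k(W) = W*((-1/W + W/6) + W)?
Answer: -267/2 ≈ -133.50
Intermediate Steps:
k(W) = W*(-1/W + 7*W/6) (k(W) = W*((-1/W + W*(⅙)) + W) = W*((-1/W + W/6) + W) = W*(-1/W + 7*W/6))
S = 128 (S = -8*(-16) = 128)
S - k(15) = 128 - (-1 + (7/6)*15²) = 128 - (-1 + (7/6)*225) = 128 - (-1 + 525/2) = 128 - 1*523/2 = 128 - 523/2 = -267/2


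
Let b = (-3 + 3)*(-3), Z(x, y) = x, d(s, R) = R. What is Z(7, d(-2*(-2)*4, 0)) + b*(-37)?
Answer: 7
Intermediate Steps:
b = 0 (b = 0*(-3) = 0)
Z(7, d(-2*(-2)*4, 0)) + b*(-37) = 7 + 0*(-37) = 7 + 0 = 7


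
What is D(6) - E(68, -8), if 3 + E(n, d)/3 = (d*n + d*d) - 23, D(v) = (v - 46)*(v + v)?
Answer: 1038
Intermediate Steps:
D(v) = 2*v*(-46 + v) (D(v) = (-46 + v)*(2*v) = 2*v*(-46 + v))
E(n, d) = -78 + 3*d² + 3*d*n (E(n, d) = -9 + 3*((d*n + d*d) - 23) = -9 + 3*((d*n + d²) - 23) = -9 + 3*((d² + d*n) - 23) = -9 + 3*(-23 + d² + d*n) = -9 + (-69 + 3*d² + 3*d*n) = -78 + 3*d² + 3*d*n)
D(6) - E(68, -8) = 2*6*(-46 + 6) - (-78 + 3*(-8)² + 3*(-8)*68) = 2*6*(-40) - (-78 + 3*64 - 1632) = -480 - (-78 + 192 - 1632) = -480 - 1*(-1518) = -480 + 1518 = 1038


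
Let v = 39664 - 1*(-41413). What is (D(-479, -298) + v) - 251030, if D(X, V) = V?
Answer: -170251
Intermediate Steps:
v = 81077 (v = 39664 + 41413 = 81077)
(D(-479, -298) + v) - 251030 = (-298 + 81077) - 251030 = 80779 - 251030 = -170251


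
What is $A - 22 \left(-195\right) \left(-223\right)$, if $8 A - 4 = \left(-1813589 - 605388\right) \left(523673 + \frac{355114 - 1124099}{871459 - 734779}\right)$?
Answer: $- \frac{34627795617488003}{218688} \approx -1.5834 \cdot 10^{11}$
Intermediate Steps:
$A = - \frac{34627586405239043}{218688}$ ($A = \frac{1}{2} + \frac{\left(-1813589 - 605388\right) \left(523673 + \frac{355114 - 1124099}{871459 - 734779}\right)}{8} = \frac{1}{2} + \frac{\left(-2418977\right) \left(523673 - \frac{768985}{136680}\right)}{8} = \frac{1}{2} + \frac{\left(-2418977\right) \left(523673 - \frac{153797}{27336}\right)}{8} = \frac{1}{2} + \frac{\left(-2418977\right) \frac{14314971331}{27336}}{8} = \frac{1}{2} + \frac{1}{8} \left(- \frac{34627586405348387}{27336}\right) = \frac{1}{2} - \frac{34627586405348387}{218688} = - \frac{34627586405239043}{218688} \approx -1.5834 \cdot 10^{11}$)
$A - 22 \left(-195\right) \left(-223\right) = - \frac{34627586405239043}{218688} - 22 \left(-195\right) \left(-223\right) = - \frac{34627586405239043}{218688} - \left(-4290\right) \left(-223\right) = - \frac{34627586405239043}{218688} - 956670 = - \frac{34627795617488003}{218688}$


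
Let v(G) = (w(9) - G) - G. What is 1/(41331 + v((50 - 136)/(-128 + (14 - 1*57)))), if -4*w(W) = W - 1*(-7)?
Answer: 171/7066745 ≈ 2.4198e-5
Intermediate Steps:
w(W) = -7/4 - W/4 (w(W) = -(W - 1*(-7))/4 = -(W + 7)/4 = -(7 + W)/4 = -7/4 - W/4)
v(G) = -4 - 2*G (v(G) = ((-7/4 - ¼*9) - G) - G = ((-7/4 - 9/4) - G) - G = (-4 - G) - G = -4 - 2*G)
1/(41331 + v((50 - 136)/(-128 + (14 - 1*57)))) = 1/(41331 + (-4 - 2*(50 - 136)/(-128 + (14 - 1*57)))) = 1/(41331 + (-4 - (-172)/(-128 + (14 - 57)))) = 1/(41331 + (-4 - (-172)/(-128 - 43))) = 1/(41331 + (-4 - (-172)/(-171))) = 1/(41331 + (-4 - (-172)*(-1)/171)) = 1/(41331 + (-4 - 2*86/171)) = 1/(41331 + (-4 - 172/171)) = 1/(41331 - 856/171) = 1/(7066745/171) = 171/7066745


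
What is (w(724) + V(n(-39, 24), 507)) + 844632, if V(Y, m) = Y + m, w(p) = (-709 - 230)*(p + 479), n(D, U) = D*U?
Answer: -285414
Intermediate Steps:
w(p) = -449781 - 939*p (w(p) = -939*(479 + p) = -449781 - 939*p)
(w(724) + V(n(-39, 24), 507)) + 844632 = ((-449781 - 939*724) + (-39*24 + 507)) + 844632 = ((-449781 - 679836) + (-936 + 507)) + 844632 = (-1129617 - 429) + 844632 = -1130046 + 844632 = -285414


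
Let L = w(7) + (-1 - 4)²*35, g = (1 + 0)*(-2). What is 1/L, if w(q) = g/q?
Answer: 7/6123 ≈ 0.0011432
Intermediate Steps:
g = -2 (g = 1*(-2) = -2)
w(q) = -2/q
L = 6123/7 (L = -2/7 + (-1 - 4)²*35 = -2*⅐ + (-5)²*35 = -2/7 + 25*35 = -2/7 + 875 = 6123/7 ≈ 874.71)
1/L = 1/(6123/7) = 7/6123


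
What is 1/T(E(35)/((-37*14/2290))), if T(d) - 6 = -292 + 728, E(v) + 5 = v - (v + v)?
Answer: 1/442 ≈ 0.0022624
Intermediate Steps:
E(v) = -5 - v (E(v) = -5 + (v - (v + v)) = -5 + (v - 2*v) = -5 - v)
T(d) = 442 (T(d) = 6 + (-292 + 728) = 6 + 436 = 442)
1/T(E(35)/((-37*14/2290))) = 1/442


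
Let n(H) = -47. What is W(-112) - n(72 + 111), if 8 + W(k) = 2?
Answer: 41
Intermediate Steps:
W(k) = -6 (W(k) = -8 + 2 = -6)
W(-112) - n(72 + 111) = -6 - 1*(-47) = -6 + 47 = 41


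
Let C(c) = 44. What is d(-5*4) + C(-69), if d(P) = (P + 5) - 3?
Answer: 26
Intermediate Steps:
d(P) = 2 + P (d(P) = (5 + P) - 3 = 2 + P)
d(-5*4) + C(-69) = (2 - 5*4) + 44 = (2 - 20) + 44 = -18 + 44 = 26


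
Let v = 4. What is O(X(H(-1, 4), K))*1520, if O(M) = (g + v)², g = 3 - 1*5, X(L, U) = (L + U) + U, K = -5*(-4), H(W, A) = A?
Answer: 6080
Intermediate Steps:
K = 20
X(L, U) = L + 2*U
g = -2 (g = 3 - 5 = -2)
O(M) = 4 (O(M) = (-2 + 4)² = 2² = 4)
O(X(H(-1, 4), K))*1520 = 4*1520 = 6080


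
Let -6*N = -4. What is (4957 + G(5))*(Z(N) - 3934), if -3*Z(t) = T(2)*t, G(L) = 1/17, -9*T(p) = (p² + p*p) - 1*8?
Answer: -331518180/17 ≈ -1.9501e+7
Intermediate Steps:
N = ⅔ (N = -⅙*(-4) = ⅔ ≈ 0.66667)
T(p) = 8/9 - 2*p²/9 (T(p) = -((p² + p*p) - 1*8)/9 = -((p² + p²) - 8)/9 = -(2*p² - 8)/9 = -(-8 + 2*p²)/9 = 8/9 - 2*p²/9)
G(L) = 1/17
Z(t) = 0 (Z(t) = -(8/9 - 2/9*2²)*t/3 = -(8/9 - 2/9*4)*t/3 = -(8/9 - 8/9)*t/3 = -0*t = -⅓*0 = 0)
(4957 + G(5))*(Z(N) - 3934) = (4957 + 1/17)*(0 - 3934) = (84270/17)*(-3934) = -331518180/17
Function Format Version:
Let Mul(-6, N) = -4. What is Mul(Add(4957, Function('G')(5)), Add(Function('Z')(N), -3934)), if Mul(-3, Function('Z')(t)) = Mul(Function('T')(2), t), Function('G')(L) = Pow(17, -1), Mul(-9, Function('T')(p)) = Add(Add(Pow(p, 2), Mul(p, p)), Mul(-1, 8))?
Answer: Rational(-331518180, 17) ≈ -1.9501e+7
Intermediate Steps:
N = Rational(2, 3) (N = Mul(Rational(-1, 6), -4) = Rational(2, 3) ≈ 0.66667)
Function('T')(p) = Add(Rational(8, 9), Mul(Rational(-2, 9), Pow(p, 2))) (Function('T')(p) = Mul(Rational(-1, 9), Add(Add(Pow(p, 2), Mul(p, p)), Mul(-1, 8))) = Mul(Rational(-1, 9), Add(Add(Pow(p, 2), Pow(p, 2)), -8)) = Mul(Rational(-1, 9), Add(Mul(2, Pow(p, 2)), -8)) = Mul(Rational(-1, 9), Add(-8, Mul(2, Pow(p, 2)))) = Add(Rational(8, 9), Mul(Rational(-2, 9), Pow(p, 2))))
Function('G')(L) = Rational(1, 17)
Function('Z')(t) = 0 (Function('Z')(t) = Mul(Rational(-1, 3), Mul(Add(Rational(8, 9), Mul(Rational(-2, 9), Pow(2, 2))), t)) = Mul(Rational(-1, 3), Mul(Add(Rational(8, 9), Mul(Rational(-2, 9), 4)), t)) = Mul(Rational(-1, 3), Mul(Add(Rational(8, 9), Rational(-8, 9)), t)) = Mul(Rational(-1, 3), Mul(0, t)) = Mul(Rational(-1, 3), 0) = 0)
Mul(Add(4957, Function('G')(5)), Add(Function('Z')(N), -3934)) = Mul(Add(4957, Rational(1, 17)), Add(0, -3934)) = Mul(Rational(84270, 17), -3934) = Rational(-331518180, 17)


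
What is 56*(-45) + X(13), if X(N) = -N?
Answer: -2533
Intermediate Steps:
56*(-45) + X(13) = 56*(-45) - 1*13 = -2520 - 13 = -2533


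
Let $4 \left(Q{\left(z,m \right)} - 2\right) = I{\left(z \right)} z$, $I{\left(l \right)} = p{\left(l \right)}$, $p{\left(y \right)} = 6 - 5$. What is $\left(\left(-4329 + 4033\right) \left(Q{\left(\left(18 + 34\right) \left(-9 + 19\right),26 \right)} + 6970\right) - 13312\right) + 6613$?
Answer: $-2108891$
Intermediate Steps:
$p{\left(y \right)} = 1$
$I{\left(l \right)} = 1$
$Q{\left(z,m \right)} = 2 + \frac{z}{4}$ ($Q{\left(z,m \right)} = 2 + \frac{1 z}{4} = 2 + \frac{z}{4}$)
$\left(\left(-4329 + 4033\right) \left(Q{\left(\left(18 + 34\right) \left(-9 + 19\right),26 \right)} + 6970\right) - 13312\right) + 6613 = \left(\left(-4329 + 4033\right) \left(\left(2 + \frac{\left(18 + 34\right) \left(-9 + 19\right)}{4}\right) + 6970\right) - 13312\right) + 6613 = \left(- 296 \left(\left(2 + \frac{52 \cdot 10}{4}\right) + 6970\right) - 13312\right) + 6613 = \left(- 296 \left(\left(2 + \frac{1}{4} \cdot 520\right) + 6970\right) - 13312\right) + 6613 = \left(- 296 \left(\left(2 + 130\right) + 6970\right) - 13312\right) + 6613 = \left(- 296 \left(132 + 6970\right) - 13312\right) + 6613 = \left(\left(-296\right) 7102 - 13312\right) + 6613 = \left(-2102192 - 13312\right) + 6613 = -2115504 + 6613 = -2108891$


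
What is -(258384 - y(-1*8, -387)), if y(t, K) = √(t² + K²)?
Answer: -258384 + √149833 ≈ -2.5800e+5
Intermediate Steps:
y(t, K) = √(K² + t²)
-(258384 - y(-1*8, -387)) = -(258384 - √((-387)² + (-1*8)²)) = -(258384 - √(149769 + (-8)²)) = -(258384 - √(149769 + 64)) = -(258384 - √149833) = -258384 + √149833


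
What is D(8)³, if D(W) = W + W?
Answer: 4096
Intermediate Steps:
D(W) = 2*W
D(8)³ = (2*8)³ = 16³ = 4096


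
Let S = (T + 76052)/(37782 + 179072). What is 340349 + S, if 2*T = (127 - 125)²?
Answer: 3354823550/9857 ≈ 3.4035e+5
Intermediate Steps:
T = 2 (T = (127 - 125)²/2 = (½)*2² = (½)*4 = 2)
S = 3457/9857 (S = (2 + 76052)/(37782 + 179072) = 76054/216854 = 76054*(1/216854) = 3457/9857 ≈ 0.35072)
340349 + S = 340349 + 3457/9857 = 3354823550/9857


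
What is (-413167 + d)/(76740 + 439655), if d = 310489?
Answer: -102678/516395 ≈ -0.19884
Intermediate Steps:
(-413167 + d)/(76740 + 439655) = (-413167 + 310489)/(76740 + 439655) = -102678/516395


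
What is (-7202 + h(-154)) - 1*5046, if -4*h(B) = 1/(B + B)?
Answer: -15089535/1232 ≈ -12248.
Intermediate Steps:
h(B) = -1/(8*B) (h(B) = -1/(4*(B + B)) = -1/(2*B)/4 = -1/(8*B))
(-7202 + h(-154)) - 1*5046 = (-7202 - ⅛/(-154)) - 1*5046 = (-7202 - ⅛*(-1/154)) - 5046 = (-7202 + 1/1232) - 5046 = -8872863/1232 - 5046 = -15089535/1232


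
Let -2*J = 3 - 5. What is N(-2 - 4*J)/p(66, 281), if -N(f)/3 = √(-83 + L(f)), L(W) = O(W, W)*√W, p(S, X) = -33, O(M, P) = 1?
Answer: √(-83 + I*√6)/11 ≈ 0.01222 + 0.82831*I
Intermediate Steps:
L(W) = √W (L(W) = 1*√W = √W)
J = 1 (J = -(3 - 5)/2 = -½*(-2) = 1)
N(f) = -3*√(-83 + √f)
N(-2 - 4*J)/p(66, 281) = -3*√(-83 + √(-2 - 4*1))/(-33) = -3*√(-83 + √(-2 - 4))*(-1/33) = -3*√(-83 + √(-6))*(-1/33) = -3*√(-83 + I*√6)*(-1/33) = √(-83 + I*√6)/11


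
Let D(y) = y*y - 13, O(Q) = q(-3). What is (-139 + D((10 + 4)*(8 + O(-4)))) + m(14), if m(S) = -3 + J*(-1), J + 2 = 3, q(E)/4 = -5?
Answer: 28068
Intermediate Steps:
q(E) = -20 (q(E) = 4*(-5) = -20)
O(Q) = -20
J = 1 (J = -2 + 3 = 1)
m(S) = -4 (m(S) = -3 + 1*(-1) = -3 - 1 = -4)
D(y) = -13 + y**2 (D(y) = y**2 - 13 = -13 + y**2)
(-139 + D((10 + 4)*(8 + O(-4)))) + m(14) = (-139 + (-13 + ((10 + 4)*(8 - 20))**2)) - 4 = (-139 + (-13 + (14*(-12))**2)) - 4 = (-139 + (-13 + (-168)**2)) - 4 = (-139 + (-13 + 28224)) - 4 = (-139 + 28211) - 4 = 28072 - 4 = 28068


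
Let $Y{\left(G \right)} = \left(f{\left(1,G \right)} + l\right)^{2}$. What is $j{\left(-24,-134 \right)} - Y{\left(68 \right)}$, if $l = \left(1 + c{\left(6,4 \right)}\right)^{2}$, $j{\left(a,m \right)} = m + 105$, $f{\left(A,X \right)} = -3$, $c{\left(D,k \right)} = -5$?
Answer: $-198$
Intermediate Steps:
$j{\left(a,m \right)} = 105 + m$
$l = 16$ ($l = \left(1 - 5\right)^{2} = \left(-4\right)^{2} = 16$)
$Y{\left(G \right)} = 169$ ($Y{\left(G \right)} = \left(-3 + 16\right)^{2} = 13^{2} = 169$)
$j{\left(-24,-134 \right)} - Y{\left(68 \right)} = \left(105 - 134\right) - 169 = -29 - 169 = -198$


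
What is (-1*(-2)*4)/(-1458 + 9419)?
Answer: 8/7961 ≈ 0.0010049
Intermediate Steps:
(-1*(-2)*4)/(-1458 + 9419) = (2*4)/7961 = 8*(1/7961) = 8/7961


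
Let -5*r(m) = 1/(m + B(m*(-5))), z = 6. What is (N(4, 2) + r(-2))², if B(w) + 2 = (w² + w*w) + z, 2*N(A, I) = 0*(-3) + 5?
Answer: 1592644/255025 ≈ 6.2450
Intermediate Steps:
N(A, I) = 5/2 (N(A, I) = (0*(-3) + 5)/2 = (0 + 5)/2 = (½)*5 = 5/2)
B(w) = 4 + 2*w² (B(w) = -2 + ((w² + w*w) + 6) = -2 + ((w² + w²) + 6) = -2 + (2*w² + 6) = -2 + (6 + 2*w²) = 4 + 2*w²)
r(m) = -1/(5*(4 + m + 50*m²)) (r(m) = -1/(5*(m + (4 + 2*(m*(-5))²))) = -1/(5*(m + (4 + 2*(-5*m)²))) = -1/(5*(m + (4 + 2*(25*m²)))) = -1/(5*(m + (4 + 50*m²))) = -1/(5*(4 + m + 50*m²)))
(N(4, 2) + r(-2))² = (5/2 - 1/(20 + 5*(-2) + 250*(-2)²))² = (5/2 - 1/(20 - 10 + 250*4))² = (5/2 - 1/(20 - 10 + 1000))² = (5/2 - 1/1010)² = (1262/505)² = 1592644/255025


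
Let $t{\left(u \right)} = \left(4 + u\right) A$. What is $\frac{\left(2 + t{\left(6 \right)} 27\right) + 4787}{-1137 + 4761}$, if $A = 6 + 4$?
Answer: $\frac{7489}{3624} \approx 2.0665$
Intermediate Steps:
$A = 10$
$t{\left(u \right)} = 40 + 10 u$ ($t{\left(u \right)} = \left(4 + u\right) 10 = 40 + 10 u$)
$\frac{\left(2 + t{\left(6 \right)} 27\right) + 4787}{-1137 + 4761} = \frac{\left(2 + \left(40 + 10 \cdot 6\right) 27\right) + 4787}{-1137 + 4761} = \frac{\left(2 + \left(40 + 60\right) 27\right) + 4787}{3624} = \left(\left(2 + 100 \cdot 27\right) + 4787\right) \frac{1}{3624} = \left(\left(2 + 2700\right) + 4787\right) \frac{1}{3624} = \left(2702 + 4787\right) \frac{1}{3624} = 7489 \cdot \frac{1}{3624} = \frac{7489}{3624}$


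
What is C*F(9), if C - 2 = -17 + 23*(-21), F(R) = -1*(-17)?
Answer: -8466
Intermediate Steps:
F(R) = 17
C = -498 (C = 2 + (-17 + 23*(-21)) = 2 + (-17 - 483) = 2 - 500 = -498)
C*F(9) = -498*17 = -8466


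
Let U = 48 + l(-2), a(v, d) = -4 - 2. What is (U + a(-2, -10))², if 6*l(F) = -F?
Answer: 16129/9 ≈ 1792.1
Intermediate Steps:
l(F) = -F/6 (l(F) = (-F)/6 = -F/6)
a(v, d) = -6
U = 145/3 (U = 48 - ⅙*(-2) = 48 + ⅓ = 145/3 ≈ 48.333)
(U + a(-2, -10))² = (145/3 - 6)² = (127/3)² = 16129/9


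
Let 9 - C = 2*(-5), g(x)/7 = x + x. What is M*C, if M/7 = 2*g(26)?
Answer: 96824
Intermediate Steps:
g(x) = 14*x (g(x) = 7*(x + x) = 7*(2*x) = 14*x)
C = 19 (C = 9 - 2*(-5) = 9 - 1*(-10) = 9 + 10 = 19)
M = 5096 (M = 7*(2*(14*26)) = 7*(2*364) = 7*728 = 5096)
M*C = 5096*19 = 96824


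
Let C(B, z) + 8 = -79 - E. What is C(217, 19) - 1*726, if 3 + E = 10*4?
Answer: -850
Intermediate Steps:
E = 37 (E = -3 + 10*4 = -3 + 40 = 37)
C(B, z) = -124 (C(B, z) = -8 + (-79 - 1*37) = -8 + (-79 - 37) = -8 - 116 = -124)
C(217, 19) - 1*726 = -124 - 1*726 = -124 - 726 = -850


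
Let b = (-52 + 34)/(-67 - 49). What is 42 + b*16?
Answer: 1290/29 ≈ 44.483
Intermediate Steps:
b = 9/58 (b = -18/(-116) = -18*(-1/116) = 9/58 ≈ 0.15517)
42 + b*16 = 42 + (9/58)*16 = 42 + 72/29 = 1290/29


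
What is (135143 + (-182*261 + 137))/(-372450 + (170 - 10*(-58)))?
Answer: -43889/185850 ≈ -0.23615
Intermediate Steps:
(135143 + (-182*261 + 137))/(-372450 + (170 - 10*(-58))) = (135143 + (-47502 + 137))/(-372450 + (170 + 580)) = (135143 - 47365)/(-372450 + 750) = 87778/(-371700) = 87778*(-1/371700) = -43889/185850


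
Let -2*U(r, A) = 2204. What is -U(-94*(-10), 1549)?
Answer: 1102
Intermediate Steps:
U(r, A) = -1102 (U(r, A) = -½*2204 = -1102)
-U(-94*(-10), 1549) = -1*(-1102) = 1102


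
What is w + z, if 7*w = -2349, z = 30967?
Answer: 214420/7 ≈ 30631.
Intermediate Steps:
w = -2349/7 (w = (⅐)*(-2349) = -2349/7 ≈ -335.57)
w + z = -2349/7 + 30967 = 214420/7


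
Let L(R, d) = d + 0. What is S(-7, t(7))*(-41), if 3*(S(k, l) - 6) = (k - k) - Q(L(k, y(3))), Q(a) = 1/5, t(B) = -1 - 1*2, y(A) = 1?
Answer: -3649/15 ≈ -243.27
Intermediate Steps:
L(R, d) = d
t(B) = -3 (t(B) = -1 - 2 = -3)
Q(a) = 1/5
S(k, l) = 89/15 (S(k, l) = 6 + ((k - k) - 1*1/5)/3 = 6 + (0 - 1/5)/3 = 6 + (1/3)*(-1/5) = 6 - 1/15 = 89/15)
S(-7, t(7))*(-41) = (89/15)*(-41) = -3649/15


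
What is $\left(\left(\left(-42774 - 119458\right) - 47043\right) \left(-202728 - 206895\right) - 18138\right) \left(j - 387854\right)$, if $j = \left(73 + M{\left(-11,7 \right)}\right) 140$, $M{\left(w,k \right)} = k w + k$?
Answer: $-33212328361840158$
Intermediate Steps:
$M{\left(w,k \right)} = k + k w$
$j = 420$ ($j = \left(73 + 7 \left(1 - 11\right)\right) 140 = \left(73 + 7 \left(-10\right)\right) 140 = \left(73 - 70\right) 140 = 3 \cdot 140 = 420$)
$\left(\left(\left(-42774 - 119458\right) - 47043\right) \left(-202728 - 206895\right) - 18138\right) \left(j - 387854\right) = \left(\left(\left(-42774 - 119458\right) - 47043\right) \left(-202728 - 206895\right) - 18138\right) \left(420 - 387854\right) = \left(\left(-162232 - 47043\right) \left(-409623\right) - 18138\right) \left(-387434\right) = \left(\left(-209275\right) \left(-409623\right) - 18138\right) \left(-387434\right) = \left(85723853325 - 18138\right) \left(-387434\right) = 85723835187 \left(-387434\right) = -33212328361840158$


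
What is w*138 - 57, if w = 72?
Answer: 9879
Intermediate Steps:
w*138 - 57 = 72*138 - 57 = 9936 - 57 = 9879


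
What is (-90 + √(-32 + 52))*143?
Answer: -12870 + 286*√5 ≈ -12230.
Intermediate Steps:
(-90 + √(-32 + 52))*143 = (-90 + √20)*143 = (-90 + 2*√5)*143 = -12870 + 286*√5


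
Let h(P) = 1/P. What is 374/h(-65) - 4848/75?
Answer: -609366/25 ≈ -24375.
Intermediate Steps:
374/h(-65) - 4848/75 = 374/(1/(-65)) - 4848/75 = 374/(-1/65) - 4848*1/75 = 374*(-65) - 1616/25 = -24310 - 1616/25 = -609366/25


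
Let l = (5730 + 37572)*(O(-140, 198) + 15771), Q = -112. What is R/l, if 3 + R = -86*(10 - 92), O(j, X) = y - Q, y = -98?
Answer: 1007/97646010 ≈ 1.0313e-5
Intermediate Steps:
O(j, X) = 14 (O(j, X) = -98 - 1*(-112) = -98 + 112 = 14)
l = 683522070 (l = (5730 + 37572)*(14 + 15771) = 43302*15785 = 683522070)
R = 7049 (R = -3 - 86*(10 - 92) = -3 - 86*(-82) = -3 + 7052 = 7049)
R/l = 7049/683522070 = 7049*(1/683522070) = 1007/97646010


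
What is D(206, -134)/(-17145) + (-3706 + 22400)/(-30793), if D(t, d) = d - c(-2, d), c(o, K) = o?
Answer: -105481318/175981995 ≈ -0.59939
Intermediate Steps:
D(t, d) = 2 + d (D(t, d) = d - 1*(-2) = d + 2 = 2 + d)
D(206, -134)/(-17145) + (-3706 + 22400)/(-30793) = (2 - 134)/(-17145) + (-3706 + 22400)/(-30793) = -132*(-1/17145) + 18694*(-1/30793) = 44/5715 - 18694/30793 = -105481318/175981995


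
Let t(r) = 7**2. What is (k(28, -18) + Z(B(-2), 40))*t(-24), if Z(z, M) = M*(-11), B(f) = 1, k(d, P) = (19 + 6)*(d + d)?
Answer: 47040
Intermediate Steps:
k(d, P) = 50*d (k(d, P) = 25*(2*d) = 50*d)
Z(z, M) = -11*M
t(r) = 49
(k(28, -18) + Z(B(-2), 40))*t(-24) = (50*28 - 11*40)*49 = (1400 - 440)*49 = 960*49 = 47040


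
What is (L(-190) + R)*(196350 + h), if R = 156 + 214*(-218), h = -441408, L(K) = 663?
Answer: 11231743314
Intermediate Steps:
R = -46496 (R = 156 - 46652 = -46496)
(L(-190) + R)*(196350 + h) = (663 - 46496)*(196350 - 441408) = -45833*(-245058) = 11231743314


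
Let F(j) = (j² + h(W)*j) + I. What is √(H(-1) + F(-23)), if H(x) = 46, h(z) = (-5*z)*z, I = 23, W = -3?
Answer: √1633 ≈ 40.410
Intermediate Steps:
h(z) = -5*z²
F(j) = 23 + j² - 45*j (F(j) = (j² + (-5*(-3)²)*j) + 23 = (j² + (-5*9)*j) + 23 = (j² - 45*j) + 23 = 23 + j² - 45*j)
√(H(-1) + F(-23)) = √(46 + (23 + (-23)² - 45*(-23))) = √(46 + (23 + 529 + 1035)) = √(46 + 1587) = √1633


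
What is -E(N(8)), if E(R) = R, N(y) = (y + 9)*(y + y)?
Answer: -272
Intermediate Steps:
N(y) = 2*y*(9 + y) (N(y) = (9 + y)*(2*y) = 2*y*(9 + y))
-E(N(8)) = -2*8*(9 + 8) = -2*8*17 = -1*272 = -272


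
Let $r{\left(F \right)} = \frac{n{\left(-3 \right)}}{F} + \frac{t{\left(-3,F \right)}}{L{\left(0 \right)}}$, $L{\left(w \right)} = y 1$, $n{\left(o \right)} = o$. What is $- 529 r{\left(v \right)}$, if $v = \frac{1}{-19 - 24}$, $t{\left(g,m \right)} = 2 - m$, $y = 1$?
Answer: $- \frac{2980386}{43} \approx -69311.0$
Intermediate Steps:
$L{\left(w \right)} = 1$ ($L{\left(w \right)} = 1 \cdot 1 = 1$)
$v = - \frac{1}{43}$ ($v = \frac{1}{-43} = - \frac{1}{43} \approx -0.023256$)
$r{\left(F \right)} = 2 - F - \frac{3}{F}$ ($r{\left(F \right)} = - \frac{3}{F} + \frac{2 - F}{1} = - \frac{3}{F} + \left(2 - F\right) 1 = - \frac{3}{F} - \left(-2 + F\right) = 2 - F - \frac{3}{F}$)
$- 529 r{\left(v \right)} = - 529 \left(2 - - \frac{1}{43} - \frac{3}{- \frac{1}{43}}\right) = - 529 \left(2 + \frac{1}{43} - -129\right) = - 529 \left(2 + \frac{1}{43} + 129\right) = \left(-529\right) \frac{5634}{43} = - \frac{2980386}{43}$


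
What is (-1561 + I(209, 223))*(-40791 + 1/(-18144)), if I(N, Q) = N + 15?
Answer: 141361373855/2592 ≈ 5.4538e+7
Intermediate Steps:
I(N, Q) = 15 + N
(-1561 + I(209, 223))*(-40791 + 1/(-18144)) = (-1561 + (15 + 209))*(-40791 + 1/(-18144)) = (-1561 + 224)*(-40791 - 1/18144) = -1337*(-740111905/18144) = 141361373855/2592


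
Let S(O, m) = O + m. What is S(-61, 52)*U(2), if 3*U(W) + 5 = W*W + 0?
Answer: 3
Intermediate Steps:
U(W) = -5/3 + W**2/3 (U(W) = -5/3 + (W*W + 0)/3 = -5/3 + (W**2 + 0)/3 = -5/3 + W**2/3)
S(-61, 52)*U(2) = (-61 + 52)*(-5/3 + (1/3)*2**2) = -9*(-5/3 + (1/3)*4) = -9*(-5/3 + 4/3) = -9*(-1/3) = 3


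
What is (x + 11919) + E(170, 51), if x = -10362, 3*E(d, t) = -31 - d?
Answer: 1490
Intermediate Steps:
E(d, t) = -31/3 - d/3 (E(d, t) = (-31 - d)/3 = -31/3 - d/3)
(x + 11919) + E(170, 51) = (-10362 + 11919) + (-31/3 - 1/3*170) = 1557 + (-31/3 - 170/3) = 1557 - 67 = 1490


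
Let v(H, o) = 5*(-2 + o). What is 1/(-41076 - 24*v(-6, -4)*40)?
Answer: -1/12276 ≈ -8.1460e-5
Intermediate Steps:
v(H, o) = -10 + 5*o
1/(-41076 - 24*v(-6, -4)*40) = 1/(-41076 - 24*(-10 + 5*(-4))*40) = 1/(-41076 - 24*(-10 - 20)*40) = 1/(-41076 - 24*(-30)*40) = 1/(-41076 + 720*40) = 1/(-41076 + 28800) = 1/(-12276) = -1/12276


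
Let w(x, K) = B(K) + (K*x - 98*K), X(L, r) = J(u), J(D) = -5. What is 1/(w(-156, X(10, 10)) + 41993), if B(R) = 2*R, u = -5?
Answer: 1/43253 ≈ 2.3120e-5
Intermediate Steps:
X(L, r) = -5
w(x, K) = -96*K + K*x (w(x, K) = 2*K + (K*x - 98*K) = 2*K + (-98*K + K*x) = -96*K + K*x)
1/(w(-156, X(10, 10)) + 41993) = 1/(-5*(-96 - 156) + 41993) = 1/(-5*(-252) + 41993) = 1/(1260 + 41993) = 1/43253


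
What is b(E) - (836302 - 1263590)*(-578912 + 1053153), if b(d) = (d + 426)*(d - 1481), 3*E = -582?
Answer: 202637099808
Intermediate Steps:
E = -194 (E = (⅓)*(-582) = -194)
b(d) = (-1481 + d)*(426 + d) (b(d) = (426 + d)*(-1481 + d) = (-1481 + d)*(426 + d))
b(E) - (836302 - 1263590)*(-578912 + 1053153) = (-630906 + (-194)² - 1055*(-194)) - (836302 - 1263590)*(-578912 + 1053153) = (-630906 + 37636 + 204670) - (-427288)*474241 = -388600 - 1*(-202637488408) = -388600 + 202637488408 = 202637099808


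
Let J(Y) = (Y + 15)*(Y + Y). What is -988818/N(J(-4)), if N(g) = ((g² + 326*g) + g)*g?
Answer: -494409/925408 ≈ -0.53426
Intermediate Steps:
J(Y) = 2*Y*(15 + Y) (J(Y) = (15 + Y)*(2*Y) = 2*Y*(15 + Y))
N(g) = g*(g² + 327*g) (N(g) = (g² + 327*g)*g = g*(g² + 327*g))
-988818/N(J(-4)) = -988818*1/(64*(15 - 4)²*(327 + 2*(-4)*(15 - 4))) = -988818*1/(7744*(327 + 2*(-4)*11)) = -988818*1/(7744*(327 - 88)) = -988818/(7744*239) = -988818/1850816 = -988818*1/1850816 = -494409/925408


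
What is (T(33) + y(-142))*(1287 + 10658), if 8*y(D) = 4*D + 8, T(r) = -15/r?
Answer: -9257375/11 ≈ -8.4158e+5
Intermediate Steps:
y(D) = 1 + D/2 (y(D) = (4*D + 8)/8 = (8 + 4*D)/8 = 1 + D/2)
(T(33) + y(-142))*(1287 + 10658) = (-15/33 + (1 + (1/2)*(-142)))*(1287 + 10658) = (-15*1/33 + (1 - 71))*11945 = (-5/11 - 70)*11945 = -775/11*11945 = -9257375/11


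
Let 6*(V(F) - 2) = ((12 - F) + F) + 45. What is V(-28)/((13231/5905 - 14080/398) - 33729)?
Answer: -27027185/79347434972 ≈ -0.00034062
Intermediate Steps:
V(F) = 23/2 (V(F) = 2 + (((12 - F) + F) + 45)/6 = 2 + (12 + 45)/6 = 2 + (⅙)*57 = 2 + 19/2 = 23/2)
V(-28)/((13231/5905 - 14080/398) - 33729) = 23/(2*((13231/5905 - 14080/398) - 33729)) = 23/(2*((13231*(1/5905) - 14080*1/398) - 33729)) = 23/(2*((13231/5905 - 7040/199) - 33729)) = 23/(2*(-38938231/1175095 - 33729)) = 23/(2*(-39673717486/1175095)) = (23/2)*(-1175095/39673717486) = -27027185/79347434972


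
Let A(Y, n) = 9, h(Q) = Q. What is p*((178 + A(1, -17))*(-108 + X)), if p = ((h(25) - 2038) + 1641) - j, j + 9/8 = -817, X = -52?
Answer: -13348060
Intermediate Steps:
j = -6545/8 (j = -9/8 - 817 = -6545/8 ≈ -818.13)
p = 3569/8 (p = ((25 - 2038) + 1641) - 1*(-6545/8) = (-2013 + 1641) + 6545/8 = -372 + 6545/8 = 3569/8 ≈ 446.13)
p*((178 + A(1, -17))*(-108 + X)) = 3569*((178 + 9)*(-108 - 52))/8 = 3569*(187*(-160))/8 = (3569/8)*(-29920) = -13348060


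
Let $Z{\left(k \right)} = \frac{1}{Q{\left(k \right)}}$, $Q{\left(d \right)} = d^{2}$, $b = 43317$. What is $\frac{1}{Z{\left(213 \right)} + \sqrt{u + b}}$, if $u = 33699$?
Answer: $- \frac{45369}{158525587935575} + \frac{4116692322 \sqrt{19254}}{158525587935575} \approx 0.0036034$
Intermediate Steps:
$Z{\left(k \right)} = \frac{1}{k^{2}}$
$\frac{1}{Z{\left(213 \right)} + \sqrt{u + b}} = \frac{1}{\frac{1}{45369} + \sqrt{33699 + 43317}} = \frac{1}{\frac{1}{45369} + \sqrt{77016}} = \frac{1}{\frac{1}{45369} + 2 \sqrt{19254}}$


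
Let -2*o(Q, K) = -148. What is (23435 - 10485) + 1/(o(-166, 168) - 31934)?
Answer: 412586999/31860 ≈ 12950.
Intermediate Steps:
o(Q, K) = 74 (o(Q, K) = -½*(-148) = 74)
(23435 - 10485) + 1/(o(-166, 168) - 31934) = (23435 - 10485) + 1/(74 - 31934) = 12950 + 1/(-31860) = 12950 - 1/31860 = 412586999/31860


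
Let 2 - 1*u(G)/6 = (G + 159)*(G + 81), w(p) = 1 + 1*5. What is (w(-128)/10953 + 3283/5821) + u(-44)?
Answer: -542308557103/21252471 ≈ -25517.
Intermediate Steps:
w(p) = 6 (w(p) = 1 + 5 = 6)
u(G) = 12 - 6*(81 + G)*(159 + G) (u(G) = 12 - 6*(G + 159)*(G + 81) = 12 - 6*(159 + G)*(81 + G) = 12 - 6*(81 + G)*(159 + G))
(w(-128)/10953 + 3283/5821) + u(-44) = (6/10953 + 3283/5821) + (-77262 - 1440*(-44) - 6*(-44)²) = (6*(1/10953) + 3283*(1/5821)) + (-77262 + 63360 - 6*1936) = (2/3651 + 3283/5821) + (-77262 + 63360 - 11616) = 11997875/21252471 - 25518 = -542308557103/21252471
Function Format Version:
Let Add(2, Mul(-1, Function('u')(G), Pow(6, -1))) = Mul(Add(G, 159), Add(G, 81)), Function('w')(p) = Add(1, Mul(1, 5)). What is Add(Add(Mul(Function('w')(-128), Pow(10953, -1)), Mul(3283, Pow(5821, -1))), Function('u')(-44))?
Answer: Rational(-542308557103, 21252471) ≈ -25517.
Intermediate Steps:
Function('w')(p) = 6 (Function('w')(p) = Add(1, 5) = 6)
Function('u')(G) = Add(12, Mul(-6, Add(81, G), Add(159, G))) (Function('u')(G) = Add(12, Mul(-6, Mul(Add(G, 159), Add(G, 81)))) = Add(12, Mul(-6, Mul(Add(159, G), Add(81, G)))) = Add(12, Mul(-6, Mul(Add(81, G), Add(159, G)))) = Add(12, Mul(-6, Add(81, G), Add(159, G))))
Add(Add(Mul(Function('w')(-128), Pow(10953, -1)), Mul(3283, Pow(5821, -1))), Function('u')(-44)) = Add(Add(Mul(6, Pow(10953, -1)), Mul(3283, Pow(5821, -1))), Add(-77262, Mul(-1440, -44), Mul(-6, Pow(-44, 2)))) = Add(Add(Mul(6, Rational(1, 10953)), Mul(3283, Rational(1, 5821))), Add(-77262, 63360, Mul(-6, 1936))) = Add(Add(Rational(2, 3651), Rational(3283, 5821)), Add(-77262, 63360, -11616)) = Add(Rational(11997875, 21252471), -25518) = Rational(-542308557103, 21252471)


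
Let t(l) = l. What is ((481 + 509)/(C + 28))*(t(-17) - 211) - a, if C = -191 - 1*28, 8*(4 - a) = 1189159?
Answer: 228929017/1528 ≈ 1.4982e+5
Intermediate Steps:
a = -1189127/8 (a = 4 - ⅛*1189159 = 4 - 1189159/8 = -1189127/8 ≈ -1.4864e+5)
C = -219 (C = -191 - 28 = -219)
((481 + 509)/(C + 28))*(t(-17) - 211) - a = ((481 + 509)/(-219 + 28))*(-17 - 211) - 1*(-1189127/8) = (990/(-191))*(-228) + 1189127/8 = (990*(-1/191))*(-228) + 1189127/8 = -990/191*(-228) + 1189127/8 = 225720/191 + 1189127/8 = 228929017/1528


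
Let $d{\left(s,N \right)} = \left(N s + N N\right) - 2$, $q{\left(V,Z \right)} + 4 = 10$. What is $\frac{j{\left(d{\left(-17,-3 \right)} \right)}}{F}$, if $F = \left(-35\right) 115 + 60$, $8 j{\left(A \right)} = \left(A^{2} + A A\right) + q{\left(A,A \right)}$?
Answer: $- \frac{259}{1220} \approx -0.2123$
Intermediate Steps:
$q{\left(V,Z \right)} = 6$ ($q{\left(V,Z \right)} = -4 + 10 = 6$)
$d{\left(s,N \right)} = -2 + N^{2} + N s$ ($d{\left(s,N \right)} = \left(N s + N^{2}\right) - 2 = \left(N^{2} + N s\right) - 2 = -2 + N^{2} + N s$)
$j{\left(A \right)} = \frac{3}{4} + \frac{A^{2}}{4}$ ($j{\left(A \right)} = \frac{\left(A^{2} + A A\right) + 6}{8} = \frac{\left(A^{2} + A^{2}\right) + 6}{8} = \frac{2 A^{2} + 6}{8} = \frac{6 + 2 A^{2}}{8} = \frac{3}{4} + \frac{A^{2}}{4}$)
$F = -3965$ ($F = -4025 + 60 = -3965$)
$\frac{j{\left(d{\left(-17,-3 \right)} \right)}}{F} = \frac{\frac{3}{4} + \frac{\left(-2 + \left(-3\right)^{2} - -51\right)^{2}}{4}}{-3965} = \left(\frac{3}{4} + \frac{\left(-2 + 9 + 51\right)^{2}}{4}\right) \left(- \frac{1}{3965}\right) = \left(\frac{3}{4} + \frac{58^{2}}{4}\right) \left(- \frac{1}{3965}\right) = \left(\frac{3}{4} + \frac{1}{4} \cdot 3364\right) \left(- \frac{1}{3965}\right) = \left(\frac{3}{4} + 841\right) \left(- \frac{1}{3965}\right) = \frac{3367}{4} \left(- \frac{1}{3965}\right) = - \frac{259}{1220}$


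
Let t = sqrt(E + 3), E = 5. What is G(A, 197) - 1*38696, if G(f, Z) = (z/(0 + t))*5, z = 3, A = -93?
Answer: -38696 + 15*sqrt(2)/4 ≈ -38691.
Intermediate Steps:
t = 2*sqrt(2) (t = sqrt(5 + 3) = sqrt(8) = 2*sqrt(2) ≈ 2.8284)
G(f, Z) = 15*sqrt(2)/4 (G(f, Z) = (3/(0 + 2*sqrt(2)))*5 = (3/(2*sqrt(2)))*5 = ((sqrt(2)/4)*3)*5 = (3*sqrt(2)/4)*5 = 15*sqrt(2)/4)
G(A, 197) - 1*38696 = 15*sqrt(2)/4 - 1*38696 = 15*sqrt(2)/4 - 38696 = -38696 + 15*sqrt(2)/4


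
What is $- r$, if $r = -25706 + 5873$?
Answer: $19833$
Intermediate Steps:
$r = -19833$
$- r = \left(-1\right) \left(-19833\right) = 19833$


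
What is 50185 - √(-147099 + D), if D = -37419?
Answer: 50185 - 9*I*√2278 ≈ 50185.0 - 429.56*I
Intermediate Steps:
50185 - √(-147099 + D) = 50185 - √(-147099 - 37419) = 50185 - √(-184518) = 50185 - 9*I*√2278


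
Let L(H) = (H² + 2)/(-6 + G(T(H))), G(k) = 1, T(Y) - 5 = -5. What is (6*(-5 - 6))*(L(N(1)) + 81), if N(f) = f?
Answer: -26532/5 ≈ -5306.4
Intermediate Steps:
T(Y) = 0 (T(Y) = 5 - 5 = 0)
L(H) = -⅖ - H²/5 (L(H) = (H² + 2)/(-6 + 1) = (2 + H²)/(-5) = (2 + H²)*(-⅕) = -⅖ - H²/5)
(6*(-5 - 6))*(L(N(1)) + 81) = (6*(-5 - 6))*((-⅖ - ⅕*1²) + 81) = (6*(-11))*((-⅖ - ⅕*1) + 81) = -66*((-⅖ - ⅕) + 81) = -66*(-⅗ + 81) = -66*402/5 = -26532/5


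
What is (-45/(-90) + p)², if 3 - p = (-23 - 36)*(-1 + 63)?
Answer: 53626329/4 ≈ 1.3407e+7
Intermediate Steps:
p = 3661 (p = 3 - (-23 - 36)*(-1 + 63) = 3 - (-59)*62 = 3 - 1*(-3658) = 3 + 3658 = 3661)
(-45/(-90) + p)² = (-45/(-90) + 3661)² = (-45*(-1/90) + 3661)² = (½ + 3661)² = (7323/2)² = 53626329/4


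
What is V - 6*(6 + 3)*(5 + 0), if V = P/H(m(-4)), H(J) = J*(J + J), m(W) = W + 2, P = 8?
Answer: -269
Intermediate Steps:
m(W) = 2 + W
H(J) = 2*J**2 (H(J) = J*(2*J) = 2*J**2)
V = 1 (V = 8/((2*(2 - 4)**2)) = 8/((2*(-2)**2)) = 8/((2*4)) = 8/8 = 8*(1/8) = 1)
V - 6*(6 + 3)*(5 + 0) = 1 - 6*(6 + 3)*(5 + 0) = 1 - 54*5 = 1 - 6*45 = 1 - 270 = -269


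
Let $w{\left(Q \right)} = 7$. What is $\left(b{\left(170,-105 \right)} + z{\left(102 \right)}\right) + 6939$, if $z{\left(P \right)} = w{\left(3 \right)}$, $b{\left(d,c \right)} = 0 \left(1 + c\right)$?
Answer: $6946$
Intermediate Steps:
$b{\left(d,c \right)} = 0$
$z{\left(P \right)} = 7$
$\left(b{\left(170,-105 \right)} + z{\left(102 \right)}\right) + 6939 = \left(0 + 7\right) + 6939 = 7 + 6939 = 6946$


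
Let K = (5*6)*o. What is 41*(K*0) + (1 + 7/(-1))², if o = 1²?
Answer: 36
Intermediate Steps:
o = 1
K = 30 (K = (5*6)*1 = 30*1 = 30)
41*(K*0) + (1 + 7/(-1))² = 41*(30*0) + (1 + 7/(-1))² = 41*0 + (1 + 7*(-1))² = 0 + (1 - 7)² = 0 + (-6)² = 0 + 36 = 36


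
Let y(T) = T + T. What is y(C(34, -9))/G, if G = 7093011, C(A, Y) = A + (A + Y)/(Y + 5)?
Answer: 1/127802 ≈ 7.8246e-6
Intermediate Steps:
C(A, Y) = A + (A + Y)/(5 + Y)
y(T) = 2*T
y(C(34, -9))/G = (2*((-9 + 6*34 + 34*(-9))/(5 - 9)))/7093011 = (2*((-9 + 204 - 306)/(-4)))*(1/7093011) = (2*(-¼*(-111)))*(1/7093011) = (2*(111/4))*(1/7093011) = (111/2)*(1/7093011) = 1/127802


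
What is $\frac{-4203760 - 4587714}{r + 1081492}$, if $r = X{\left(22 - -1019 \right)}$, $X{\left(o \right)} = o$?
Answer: $- \frac{8791474}{1082533} \approx -8.1212$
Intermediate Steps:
$r = 1041$ ($r = 22 - -1019 = 22 + 1019 = 1041$)
$\frac{-4203760 - 4587714}{r + 1081492} = \frac{-4203760 - 4587714}{1041 + 1081492} = - \frac{8791474}{1082533}$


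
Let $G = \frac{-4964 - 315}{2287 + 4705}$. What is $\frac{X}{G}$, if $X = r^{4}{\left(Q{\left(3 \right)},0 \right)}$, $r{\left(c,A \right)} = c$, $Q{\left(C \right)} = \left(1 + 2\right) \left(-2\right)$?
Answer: $- \frac{9061632}{5279} \approx -1716.5$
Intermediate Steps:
$Q{\left(C \right)} = -6$ ($Q{\left(C \right)} = 3 \left(-2\right) = -6$)
$G = - \frac{5279}{6992} \approx -0.75501$
$X = 1296$ ($X = \left(-6\right)^{4} = 1296$)
$\frac{X}{G} = \frac{1296}{- \frac{5279}{6992}} = 1296 \left(- \frac{6992}{5279}\right) = - \frac{9061632}{5279}$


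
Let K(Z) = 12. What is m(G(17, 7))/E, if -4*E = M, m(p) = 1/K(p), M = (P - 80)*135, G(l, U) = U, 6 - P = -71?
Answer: 1/1215 ≈ 0.00082305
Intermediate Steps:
P = 77 (P = 6 - 1*(-71) = 6 + 71 = 77)
M = -405 (M = (77 - 80)*135 = -3*135 = -405)
m(p) = 1/12
E = 405/4 (E = -¼*(-405) = 405/4 ≈ 101.25)
m(G(17, 7))/E = 1/(12*(405/4)) = (1/12)*(4/405) = 1/1215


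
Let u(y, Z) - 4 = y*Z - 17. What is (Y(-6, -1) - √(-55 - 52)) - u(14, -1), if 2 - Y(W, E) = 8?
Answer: 21 - I*√107 ≈ 21.0 - 10.344*I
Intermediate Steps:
Y(W, E) = -6 (Y(W, E) = 2 - 1*8 = 2 - 8 = -6)
u(y, Z) = -13 + Z*y (u(y, Z) = 4 + (y*Z - 17) = 4 + (Z*y - 17) = 4 + (-17 + Z*y) = -13 + Z*y)
(Y(-6, -1) - √(-55 - 52)) - u(14, -1) = (-6 - √(-55 - 52)) - (-13 - 1*14) = (-6 - √(-107)) - (-13 - 14) = (-6 - I*√107) - 1*(-27) = (-6 - I*√107) + 27 = 21 - I*√107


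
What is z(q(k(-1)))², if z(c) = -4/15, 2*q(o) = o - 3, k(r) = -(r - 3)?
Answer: 16/225 ≈ 0.071111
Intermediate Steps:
k(r) = 3 - r (k(r) = -(-3 + r) = 3 - r)
q(o) = -3/2 + o/2 (q(o) = (o - 3)/2 = (-3 + o)/2 = -3/2 + o/2)
z(c) = -4/15 (z(c) = -4*1/15 = -4/15)
z(q(k(-1)))² = (-4/15)² = 16/225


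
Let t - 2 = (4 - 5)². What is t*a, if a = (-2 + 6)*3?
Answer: 36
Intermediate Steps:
t = 3 (t = 2 + (4 - 5)² = 2 + (-1)² = 2 + 1 = 3)
a = 12 (a = 4*3 = 12)
t*a = 3*12 = 36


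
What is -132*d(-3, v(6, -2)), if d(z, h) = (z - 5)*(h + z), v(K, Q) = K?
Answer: 3168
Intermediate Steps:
d(z, h) = (-5 + z)*(h + z)
-132*d(-3, v(6, -2)) = -132*((-3)**2 - 5*6 - 5*(-3) + 6*(-3)) = -132*(9 - 30 + 15 - 18) = -132*(-24) = 3168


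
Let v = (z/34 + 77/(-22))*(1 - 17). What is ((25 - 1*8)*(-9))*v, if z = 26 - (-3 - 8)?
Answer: -5904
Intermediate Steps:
z = 37 (z = 26 - 1*(-11) = 26 + 11 = 37)
v = 656/17 (v = (37/34 + 77/(-22))*(1 - 17) = (37*(1/34) + 77*(-1/22))*(-16) = (37/34 - 7/2)*(-16) = -41/17*(-16) = 656/17 ≈ 38.588)
((25 - 1*8)*(-9))*v = ((25 - 1*8)*(-9))*(656/17) = ((25 - 8)*(-9))*(656/17) = (17*(-9))*(656/17) = -153*656/17 = -5904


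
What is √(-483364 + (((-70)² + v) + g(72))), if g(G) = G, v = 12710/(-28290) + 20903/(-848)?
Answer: I*√102370917730443/14628 ≈ 691.68*I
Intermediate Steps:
v = -1468595/58512 (v = 12710*(-1/28290) + 20903*(-1/848) = -31/69 - 20903/848 = -1468595/58512 ≈ -25.099)
√(-483364 + (((-70)² + v) + g(72))) = √(-483364 + (((-70)² - 1468595/58512) + 72)) = √(-483364 + ((4900 - 1468595/58512) + 72)) = √(-483364 + (285240205/58512 + 72)) = √(-483364 + 289453069/58512) = √(-27993141299/58512) = I*√102370917730443/14628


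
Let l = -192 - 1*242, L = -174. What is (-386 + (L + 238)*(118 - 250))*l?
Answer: 3833956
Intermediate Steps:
l = -434 (l = -192 - 242 = -434)
(-386 + (L + 238)*(118 - 250))*l = (-386 + (-174 + 238)*(118 - 250))*(-434) = (-386 + 64*(-132))*(-434) = (-386 - 8448)*(-434) = -8834*(-434) = 3833956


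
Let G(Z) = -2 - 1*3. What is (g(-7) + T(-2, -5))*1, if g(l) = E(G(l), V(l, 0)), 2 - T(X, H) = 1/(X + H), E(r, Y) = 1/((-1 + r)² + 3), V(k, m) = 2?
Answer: 592/273 ≈ 2.1685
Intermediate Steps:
G(Z) = -5 (G(Z) = -2 - 3 = -5)
E(r, Y) = 1/(3 + (-1 + r)²)
T(X, H) = 2 - 1/(H + X) (T(X, H) = 2 - 1/(X + H) = 2 - 1/(H + X))
g(l) = 1/39 (g(l) = 1/(3 + (-1 - 5)²) = 1/(3 + (-6)²) = 1/(3 + 36) = 1/39)
(g(-7) + T(-2, -5))*1 = (1/39 + (-1 + 2*(-5) + 2*(-2))/(-5 - 2))*1 = (1/39 + (-1 - 10 - 4)/(-7))*1 = (1/39 - ⅐*(-15))*1 = (1/39 + 15/7)*1 = (592/273)*1 = 592/273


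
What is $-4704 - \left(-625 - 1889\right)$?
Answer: $-2190$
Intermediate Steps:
$-4704 - \left(-625 - 1889\right) = -4704 - -2514 = -4704 + 2514 = -2190$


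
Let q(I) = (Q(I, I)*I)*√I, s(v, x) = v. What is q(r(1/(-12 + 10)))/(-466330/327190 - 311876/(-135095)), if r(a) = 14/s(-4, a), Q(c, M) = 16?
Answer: -17680693220*I*√14/557769387 ≈ -118.61*I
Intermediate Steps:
r(a) = -7/2 (r(a) = 14/(-4) = 14*(-¼) = -7/2)
q(I) = 16*I^(3/2) (q(I) = (16*I)*√I = 16*I^(3/2))
q(r(1/(-12 + 10)))/(-466330/327190 - 311876/(-135095)) = (16*(-7/2)^(3/2))/(-466330/327190 - 311876/(-135095)) = (16*(-7*I*√14/4))/(-466330*1/327190 - 311876*(-1/135095)) = (-28*I*√14)/(-46633/32719 + 311876/135095) = (-28*I*√14)/(3904385709/4420173305) = -28*I*√14*(4420173305/3904385709) = -17680693220*I*√14/557769387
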